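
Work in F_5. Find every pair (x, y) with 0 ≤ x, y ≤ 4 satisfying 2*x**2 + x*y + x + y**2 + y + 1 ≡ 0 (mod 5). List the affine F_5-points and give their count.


Affine F_5-points: {(2, 1)}; count = 1.

For each of the 25 pairs (x, y) ∈ F_5², evaluate f(x, y) mod 5. Record the zeros.
  x = 0: [0↦1, 1↦3, 2↦2, 3↦3, 4↦1]  zeros at y ∈ ∅
  x = 1: [0↦4, 1↦2, 2↦2, 3↦4, 4↦3]  zeros at y ∈ ∅
  x = 2: [0↦1, 1↦0, 2↦1, 3↦4, 4↦4]  zeros at y ∈ {1}
  x = 3: [0↦2, 1↦2, 2↦4, 3↦3, 4↦4]  zeros at y ∈ ∅
  x = 4: [0↦2, 1↦3, 2↦1, 3↦1, 4↦3]  zeros at y ∈ ∅
Collecting zeros: affine points = {(2, 1)}.
Total count |C(F_5)_aff| = 1.


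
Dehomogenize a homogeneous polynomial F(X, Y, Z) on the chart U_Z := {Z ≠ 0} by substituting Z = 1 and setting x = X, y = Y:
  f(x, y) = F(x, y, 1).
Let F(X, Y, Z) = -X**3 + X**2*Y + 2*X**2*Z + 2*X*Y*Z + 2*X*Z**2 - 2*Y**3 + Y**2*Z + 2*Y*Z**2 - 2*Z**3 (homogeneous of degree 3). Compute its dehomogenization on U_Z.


f(x, y) = -x**3 + x**2*y + 2*x**2 + 2*x*y + 2*x - 2*y**3 + y**2 + 2*y - 2

On U_Z we set Z = 1. Each monomial c·X^i·Y^j·Z^k in F becomes c·x^i·y^j·1^k = c·x^i·y^j.
Substituting Z = 1: F(X, Y, 1) = -x**3 + x**2*y + 2*x**2 + 2*x*y + 2*x - 2*y**3 + y**2 + 2*y - 2.
Note: deg(f) ≤ deg(F) = 3; strict inequality happens when F is divisible by Z (lost terms).


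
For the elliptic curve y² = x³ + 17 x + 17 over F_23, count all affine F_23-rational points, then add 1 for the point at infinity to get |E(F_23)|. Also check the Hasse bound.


Affine points = {(1, 9), (1, 14), (2, 6), (2, 17), (3, 7), (3, 16), (6, 6), (6, 17), (9, 5), (9, 18), (14, 3), (14, 20), (15, 6), (15, 17), (19, 0), (20, 10), (20, 13)}; affine count = 17; |E(F_23)| = 18.

Discriminant check: Δ ∝ 4a³ + 27b² = 4·17³ + 27·17² = 4·4913 + 27·289 ≡ 16 (mod 23). Nonzero ⇒ E is nonsingular.
For each x ∈ F_23, compute rhs = x³ + 17·x + 17 mod 23, then count y ∈ F_23 with y² ≡ rhs.
  x = 0: rhs = 17, matching y values: none (0 points).
  x = 1: rhs = 12, matching y values: 9, 14 (2 points).
  x = 2: rhs = 13, matching y values: 6, 17 (2 points).
  x = 3: rhs = 3, matching y values: 7, 16 (2 points).
  x = 4: rhs = 11, matching y values: none (0 points).
  x = 5: rhs = 20, matching y values: none (0 points).
  x = 6: rhs = 13, matching y values: 6, 17 (2 points).
  x = 7: rhs = 19, matching y values: none (0 points).
  x = 8: rhs = 21, matching y values: none (0 points).
  x = 9: rhs = 2, matching y values: 5, 18 (2 points).
  x = 10: rhs = 14, matching y values: none (0 points).
  x = 11: rhs = 17, matching y values: none (0 points).
  x = 12: rhs = 17, matching y values: none (0 points).
  x = 13: rhs = 20, matching y values: none (0 points).
  x = 14: rhs = 9, matching y values: 3, 20 (2 points).
  x = 15: rhs = 13, matching y values: 6, 17 (2 points).
  x = 16: rhs = 15, matching y values: none (0 points).
  x = 17: rhs = 21, matching y values: none (0 points).
  x = 18: rhs = 14, matching y values: none (0 points).
  x = 19: rhs = 0, matching y values: 0 (1 points).
  x = 20: rhs = 8, matching y values: 10, 13 (2 points).
  x = 21: rhs = 21, matching y values: none (0 points).
  x = 22: rhs = 22, matching y values: none (0 points).
Total affine count: 17.
Full point count |E(F_23)| = 17 + 1 = 18.
Hasse bound: |18 − (23+1)| = |-6| = 6 ≤ 2√23 ≈ 9.5917 ✓.


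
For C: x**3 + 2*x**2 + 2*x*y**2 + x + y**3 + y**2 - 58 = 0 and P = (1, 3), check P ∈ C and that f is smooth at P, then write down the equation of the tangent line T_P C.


Tangent line at P: 26*x + 45*y - 161 = 0.

Step 1: f(1, 3) = 0, so P lies on C.
Step 2: partial derivatives
  f_x(x, y) = 3*x**2 + 4*x + 2*y**2 + 1, f_y(x, y) = 4*x*y + 3*y**2 + 2*y.
  f_x(P) = 26, f_y(P) = 45 (gradient nonzero, so P is smooth).
Step 3: tangent line at P: 26·(x − 1) + 45·(y − 3) = 0.
Expanding: 26*x + 45*y - 161 = 0.


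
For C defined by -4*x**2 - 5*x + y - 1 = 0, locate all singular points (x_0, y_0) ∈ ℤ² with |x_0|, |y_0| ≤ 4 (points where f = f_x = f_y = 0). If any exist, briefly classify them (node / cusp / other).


No singular points in the scanned grid; C is smooth there.

Compute partial derivatives:
  f_x = -8*x - 5.
  f_y = 1.
f_y = 1 is a nonzero constant, so f_y never vanishes: no point (x, y) can satisfy f = f_x = f_y = 0. In particular no (x, y) ∈ {−4, ..., 4}² is singular; the curve is smooth.


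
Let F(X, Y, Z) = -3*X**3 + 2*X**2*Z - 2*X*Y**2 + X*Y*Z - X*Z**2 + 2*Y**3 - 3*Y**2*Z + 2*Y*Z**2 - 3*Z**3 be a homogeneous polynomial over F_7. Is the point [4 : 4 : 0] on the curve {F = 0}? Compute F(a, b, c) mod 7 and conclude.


F(4,4,0) ≡ 4 (mod 7); P is NOT on the curve.

Evaluate F(4, 4, 0) term-by-term (mod 7).
  -3*X**3 ↦ -3·64·1·1 = -192
  2*X**2*Z ↦ 2·16·1·0 = 0
  -2*X*Y**2 ↦ -2·4·16·1 = -128
  X*Y*Z ↦ 1·4·4·0 = 0
  -X*Z**2 ↦ -1·4·1·0 = 0
  2*Y**3 ↦ 2·1·64·1 = 128
  -3*Y**2*Z ↦ -3·1·16·0 = 0
  2*Y*Z**2 ↦ 2·1·4·0 = 0
  -3*Z**3 ↦ -3·1·1·0 = 0
Sum: F(4, 4, 0) = (-192) + (0) + (-128) + (0) + (0) + (128) + (0) + (0) + (0) = -192.
Reducing mod 7: -192 ≡ 4 (mod 7).
Since F(a, b, c) ≡ 4 ≠ 0 (mod 7), P does NOT lie on the curve.


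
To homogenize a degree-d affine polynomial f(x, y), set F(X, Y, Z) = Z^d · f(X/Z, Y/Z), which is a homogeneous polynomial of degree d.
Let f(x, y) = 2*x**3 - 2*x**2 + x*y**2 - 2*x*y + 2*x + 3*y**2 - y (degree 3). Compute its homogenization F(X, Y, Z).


F(X, Y, Z) = 2*X**3 - 2*X**2*Z + X*Y**2 - 2*X*Y*Z + 2*X*Z**2 + 3*Y**2*Z - Y*Z**2

deg(f) = 3.
Substitute x = X/Z, y = Y/Z into f, then multiply by Z^3.
  monomial 2·x^3·y^0 ↦ 2·X^3·Y^0·Z^0.
  monomial -2·x^2·y^0 ↦ -2·X^2·Y^0·Z^1.
  monomial 1·x^1·y^2 ↦ 1·X^1·Y^2·Z^0.
  monomial -2·x^1·y^1 ↦ -2·X^1·Y^1·Z^1.
  monomial 2·x^1·y^0 ↦ 2·X^1·Y^0·Z^2.
  monomial 3·x^0·y^2 ↦ 3·X^0·Y^2·Z^1.
  monomial -1·x^0·y^1 ↦ -1·X^0·Y^1·Z^2.
Collecting: F(X, Y, Z) = 2*X**3 - 2*X**2*Z + X*Y**2 - 2*X*Y*Z + 2*X*Z**2 + 3*Y**2*Z - Y*Z**2.


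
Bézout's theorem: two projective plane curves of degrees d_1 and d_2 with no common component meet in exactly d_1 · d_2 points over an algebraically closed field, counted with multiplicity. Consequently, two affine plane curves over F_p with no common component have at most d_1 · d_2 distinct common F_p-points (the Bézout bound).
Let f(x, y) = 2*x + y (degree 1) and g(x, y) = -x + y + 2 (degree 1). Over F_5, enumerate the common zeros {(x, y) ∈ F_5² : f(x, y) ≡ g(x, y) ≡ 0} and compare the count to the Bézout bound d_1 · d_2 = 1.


Common zeros: {(4, 2)}; count = 1; Bézout bound = 1.

deg(f) = 1, deg(g) = 1, so Bézout bound = 1.
Scan x ∈ F_5. For each x, list the y ∈ F_5 with f(x, y) ≡ 0 and those with g(x, y) ≡ 0 (mod 5); the common zeros in that column are the intersection.
  x = 0: f ≡ 0 at y ∈ {0}; g ≡ 0 at y ∈ {3}; common: ∅.
  x = 1: f ≡ 0 at y ∈ {3}; g ≡ 0 at y ∈ {4}; common: ∅.
  x = 2: f ≡ 0 at y ∈ {1}; g ≡ 0 at y ∈ {0}; common: ∅.
  x = 3: f ≡ 0 at y ∈ {4}; g ≡ 0 at y ∈ {1}; common: ∅.
  x = 4: f ≡ 0 at y ∈ {2}; g ≡ 0 at y ∈ {2}; common: {2}.
Collecting: common zeros = {(4, 2)}, so the count is 1.
Comparison with the Bézout bound: 1 ≤ 1 = deg(f)·deg(g), as expected for curves with no common component (the bound is attained).


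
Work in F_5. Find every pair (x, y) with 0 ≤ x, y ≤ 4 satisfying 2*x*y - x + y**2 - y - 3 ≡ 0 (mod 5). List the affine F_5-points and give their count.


Affine F_5-points: {(2, 0), (2, 2), (3, 1), (3, 4)}; count = 4.

For each of the 25 pairs (x, y) ∈ F_5², evaluate f(x, y) mod 5. Record the zeros.
  x = 0: [0↦2, 1↦2, 2↦4, 3↦3, 4↦4]  zeros at y ∈ ∅
  x = 1: [0↦1, 1↦3, 2↦2, 3↦3, 4↦1]  zeros at y ∈ ∅
  x = 2: [0↦0, 1↦4, 2↦0, 3↦3, 4↦3]  zeros at y ∈ {0, 2}
  x = 3: [0↦4, 1↦0, 2↦3, 3↦3, 4↦0]  zeros at y ∈ {1, 4}
  x = 4: [0↦3, 1↦1, 2↦1, 3↦3, 4↦2]  zeros at y ∈ ∅
Collecting zeros: affine points = {(2, 0), (2, 2), (3, 1), (3, 4)}.
Total count |C(F_5)_aff| = 4.


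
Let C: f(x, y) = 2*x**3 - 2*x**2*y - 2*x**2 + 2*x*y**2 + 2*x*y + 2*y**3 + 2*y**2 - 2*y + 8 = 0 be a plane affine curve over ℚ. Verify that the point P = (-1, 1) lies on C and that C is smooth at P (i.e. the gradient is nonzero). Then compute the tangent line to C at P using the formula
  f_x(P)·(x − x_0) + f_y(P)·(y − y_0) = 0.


Tangent line at P: 18*x + 18 = 0.

Step 1: f(-1, 1) = 0, so P lies on C.
Step 2: partial derivatives
  f_x(x, y) = 6*x**2 - 4*x*y - 4*x + 2*y**2 + 2*y, f_y(x, y) = -2*x**2 + 4*x*y + 2*x + 6*y**2 + 4*y - 2.
  f_x(P) = 18, f_y(P) = 0 (gradient nonzero, so P is smooth).
Step 3: tangent line at P: 18·(x − -1) + 0·(y − 1) = 0.
Expanding: 18*x + 18 = 0.


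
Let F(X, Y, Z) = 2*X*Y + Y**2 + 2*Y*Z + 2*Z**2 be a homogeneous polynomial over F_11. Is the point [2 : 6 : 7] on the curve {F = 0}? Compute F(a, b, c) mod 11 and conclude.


F(2,6,7) ≡ 0 (mod 11); P is on the curve.

Evaluate F(2, 6, 7) term-by-term (mod 11).
  2*X*Y ↦ 2·2·6·1 = 24
  Y**2 ↦ 1·1·36·1 = 36
  2*Y*Z ↦ 2·1·6·7 = 84
  2*Z**2 ↦ 2·1·1·49 = 98
Sum: F(2, 6, 7) = (24) + (36) + (84) + (98) = 242.
Reducing mod 11: 242 ≡ 0 (mod 11).
Since F(a, b, c) ≡ 0 (mod 11), P lies on the curve.


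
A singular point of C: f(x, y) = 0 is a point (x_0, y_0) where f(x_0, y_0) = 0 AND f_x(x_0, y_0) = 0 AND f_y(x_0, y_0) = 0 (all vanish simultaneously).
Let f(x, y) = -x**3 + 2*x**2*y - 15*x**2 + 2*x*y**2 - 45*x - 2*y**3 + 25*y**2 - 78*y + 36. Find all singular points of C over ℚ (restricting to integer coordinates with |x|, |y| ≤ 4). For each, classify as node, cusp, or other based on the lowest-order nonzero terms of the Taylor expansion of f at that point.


Singular points: {(-3, 3)}; classification: cusp.

Compute partial derivatives:
  f_x = -3*x**2 + 4*x*y - 30*x + 2*y**2 - 45.
  f_y = 2*x**2 + 4*x*y - 6*y**2 + 50*y - 78.
Scan x_0 ∈ {−4, ..., 4}. For each x_0, f_y(x_0, y) is a polynomial in y; find its integer roots y ∈ {−4, ..., 4}, then test f_x and f at those candidates.
  x = -4: f_y(-4, y) = -6*y**2 + 34*y - 46; no integer root y with |y| ≤ 4.
  x = -3: f_y(-3, y) = -6*y**2 + 38*y - 60; vanishes at y ∈ {3}. (-3, 3): f_x = 0, f = 0 — SINGULAR.
  x = -2: f_y(-2, y) = -6*y**2 + 42*y - 70; no integer root y with |y| ≤ 4.
  x = -1: f_y(-1, y) = -6*y**2 + 46*y - 76; no integer root y with |y| ≤ 4.
  x = 0: f_y(0, y) = -6*y**2 + 50*y - 78; no integer root y with |y| ≤ 4.
  x = 1: f_y(1, y) = -6*y**2 + 54*y - 76; no integer root y with |y| ≤ 4.
  x = 2: f_y(2, y) = -6*y**2 + 58*y - 70; no integer root y with |y| ≤ 4.
  x = 3: f_y(3, y) = -6*y**2 + 62*y - 60; no integer root y with |y| ≤ 4.
  x = 4: f_y(4, y) = -6*y**2 + 66*y - 46; no integer root y with |y| ≤ 4.
Only singular point on the grid: (-3, 3).
Classify: substitute x = -3 + u, y = 3 + v and expand: f = -u**3 + 2*u**2*v + 2*u*v**2 - 2*v**3 + v**2.
No constant or linear terms (consistent with a singular point). Quadratic part: v**2. Cubic part: -u**3 + 2*u**2*v + 2*u*v**2 - 2*v**3.
The quadratic part v**2 is a perfect square, so there is a single (double) tangent line v = 0, i.e. y = 3. Restricting the cubic part to that line (v = 0) leaves -u**3 ≠ 0, so f is not divisible by v and the branch is v² ≈ u**3 to lowest order — this is a cusp.
Classification: cusp.


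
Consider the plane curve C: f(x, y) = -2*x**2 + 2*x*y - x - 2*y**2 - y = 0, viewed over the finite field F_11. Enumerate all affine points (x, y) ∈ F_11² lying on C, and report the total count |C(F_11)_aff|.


Affine F_11-points: {(0, 0), (0, 5), (3, 4), (4, 3), (4, 6), (5, 0), (5, 10), (6, 4), (6, 7), (7, 6), (10, 5), (10, 10)}; count = 12.

For each of the 121 pairs (x, y) ∈ F_11², evaluate f(x, y) mod 11. Record the zeros.
  x = 0: [0↦0, 1↦8, 2↦1, 3↦1, 4↦8, 5↦0, 6↦10, 7↦5, 8↦7, 9↦5, 10↦10]  zeros at y ∈ {0, 5}
  x = 1: [0↦8, 1↦7, 2↦2, 3↦4, 4↦2, 5↦7, 6↦8, 7↦5, 8↦9, 9↦9, 10↦5]  zeros at y ∈ ∅
  x = 2: [0↦1, 1↦2, 2↦10, 3↦3, 4↦3, 5↦10, 6↦2, 7↦1, 8↦7, 9↦9, 10↦7]  zeros at y ∈ ∅
  x = 3: [0↦1, 1↦4, 2↦3, 3↦9, 4↦0, 5↦9, 6↦3, 7↦4, 8↦1, 9↦5, 10↦5]  zeros at y ∈ {4}
  x = 4: [0↦8, 1↦2, 2↦3, 3↦0, 4↦4, 5↦4, 6↦0, 7↦3, 8↦2, 9↦8, 10↦10]  zeros at y ∈ {3, 6}
  x = 5: [0↦0, 1↦7, 2↦10, 3↦9, 4↦4, 5↦6, 6↦4, 7↦9, 8↦10, 9↦7, 10↦0]  zeros at y ∈ {0, 10}
  x = 6: [0↦10, 1↦8, 2↦2, 3↦3, 4↦0, 5↦4, 6↦4, 7↦0, 8↦3, 9↦2, 10↦8]  zeros at y ∈ {4, 7}
  x = 7: [0↦5, 1↦5, 2↦1, 3↦4, 4↦3, 5↦9, 6↦0, 7↦9, 8↦3, 9↦4, 10↦1]  zeros at y ∈ {6}
  x = 8: [0↦7, 1↦9, 2↦7, 3↦1, 4↦2, 5↦10, 6↦3, 7↦3, 8↦10, 9↦2, 10↦1]  zeros at y ∈ ∅
  x = 9: [0↦5, 1↦9, 2↦9, 3↦5, 4↦8, 5↦7, 6↦2, 7↦4, 8↦2, 9↦7, 10↦8]  zeros at y ∈ ∅
  x = 10: [0↦10, 1↦5, 2↦7, 3↦5, 4↦10, 5↦0, 6↦8, 7↦1, 8↦1, 9↦8, 10↦0]  zeros at y ∈ {5, 10}
Collecting zeros: affine points = {(0, 0), (0, 5), (3, 4), (4, 3), (4, 6), (5, 0), (5, 10), (6, 4), (6, 7), (7, 6), (10, 5), (10, 10)}.
Total count |C(F_11)_aff| = 12.


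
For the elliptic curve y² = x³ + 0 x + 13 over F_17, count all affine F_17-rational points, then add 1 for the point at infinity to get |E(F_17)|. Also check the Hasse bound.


Affine points = {(0, 8), (0, 9), (2, 2), (2, 15), (4, 3), (4, 14), (5, 6), (5, 11), (6, 5), (6, 12), (7, 4), (7, 13), (8, 7), (8, 10), (11, 1), (11, 16), (13, 0)}; affine count = 17; |E(F_17)| = 18.

Discriminant check: Δ ∝ 4a³ + 27b² = 4·0³ + 27·13² = 4·0 + 27·169 ≡ 7 (mod 17). Nonzero ⇒ E is nonsingular.
For each x ∈ F_17, compute rhs = x³ + 0·x + 13 mod 17, then count y ∈ F_17 with y² ≡ rhs.
  x = 0: rhs = 13, matching y values: 8, 9 (2 points).
  x = 1: rhs = 14, matching y values: none (0 points).
  x = 2: rhs = 4, matching y values: 2, 15 (2 points).
  x = 3: rhs = 6, matching y values: none (0 points).
  x = 4: rhs = 9, matching y values: 3, 14 (2 points).
  x = 5: rhs = 2, matching y values: 6, 11 (2 points).
  x = 6: rhs = 8, matching y values: 5, 12 (2 points).
  x = 7: rhs = 16, matching y values: 4, 13 (2 points).
  x = 8: rhs = 15, matching y values: 7, 10 (2 points).
  x = 9: rhs = 11, matching y values: none (0 points).
  x = 10: rhs = 10, matching y values: none (0 points).
  x = 11: rhs = 1, matching y values: 1, 16 (2 points).
  x = 12: rhs = 7, matching y values: none (0 points).
  x = 13: rhs = 0, matching y values: 0 (1 points).
  x = 14: rhs = 3, matching y values: none (0 points).
  x = 15: rhs = 5, matching y values: none (0 points).
  x = 16: rhs = 12, matching y values: none (0 points).
Total affine count: 17.
Full point count |E(F_17)| = 17 + 1 = 18.
Hasse bound: |18 − (17+1)| = |0| = 0 ≤ 2√17 ≈ 8.2462 ✓.


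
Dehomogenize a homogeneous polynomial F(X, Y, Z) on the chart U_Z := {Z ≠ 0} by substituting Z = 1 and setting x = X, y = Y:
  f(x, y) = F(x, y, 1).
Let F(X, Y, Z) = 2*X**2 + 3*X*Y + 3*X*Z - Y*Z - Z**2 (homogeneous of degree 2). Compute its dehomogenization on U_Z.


f(x, y) = 2*x**2 + 3*x*y + 3*x - y - 1

On U_Z we set Z = 1. Each monomial c·X^i·Y^j·Z^k in F becomes c·x^i·y^j·1^k = c·x^i·y^j.
Substituting Z = 1: F(X, Y, 1) = 2*x**2 + 3*x*y + 3*x - y - 1.
Note: deg(f) ≤ deg(F) = 2; strict inequality happens when F is divisible by Z (lost terms).


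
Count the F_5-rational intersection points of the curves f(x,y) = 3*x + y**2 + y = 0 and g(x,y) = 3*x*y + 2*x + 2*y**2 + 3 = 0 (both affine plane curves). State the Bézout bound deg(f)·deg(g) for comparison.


Common zeros: {(0, 4), (1, 1), (3, 2)}; count = 3; Bézout bound = 4.

deg(f) = 2, deg(g) = 2, so Bézout bound = 4.
Scan x ∈ F_5. For each x, list the y ∈ F_5 with f(x, y) ≡ 0 and those with g(x, y) ≡ 0 (mod 5); the common zeros in that column are the intersection.
  x = 0: f ≡ 0 at y ∈ {0, 4}; g ≡ 0 at y ∈ {1, 4}; common: {4}.
  x = 1: f ≡ 0 at y ∈ {1, 3}; g ≡ 0 at y ∈ {0, 1}; common: {1}.
  x = 2: f ≡ 0 at y ∈ ∅; g ≡ 0 at y ∈ {1}; common: ∅.
  x = 3: f ≡ 0 at y ∈ {2}; g ≡ 0 at y ∈ {1, 2}; common: {2}.
  x = 4: f ≡ 0 at y ∈ ∅; g ≡ 0 at y ∈ {1, 3}; common: ∅.
Collecting: common zeros = {(0, 4), (1, 1), (3, 2)}, so the count is 3.
Comparison with the Bézout bound: 3 ≤ 4 = deg(f)·deg(g), as expected for curves with no common component (the affine F_5-count falls short of the bound because intersections may lie at infinity, over extension fields, or carry multiplicity).


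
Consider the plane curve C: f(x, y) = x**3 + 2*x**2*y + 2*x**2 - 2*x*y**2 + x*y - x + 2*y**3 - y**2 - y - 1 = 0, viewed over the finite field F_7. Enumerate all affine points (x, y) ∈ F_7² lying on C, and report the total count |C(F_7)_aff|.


Affine F_7-points: {(2, 3), (3, 1), (4, 0), (4, 1), (6, 2), (6, 6)}; count = 6.

For each of the 49 pairs (x, y) ∈ F_7², evaluate f(x, y) mod 7. Record the zeros.
  x = 0: [0↦6, 1↦6, 2↦2, 3↦6, 4↦2, 5↦2, 6↦4]  zeros at y ∈ ∅
  x = 1: [0↦1, 1↦2, 2↦2, 3↦6, 4↦5, 5↦4, 6↦1]  zeros at y ∈ ∅
  x = 2: [0↦6, 1↦5, 2↦6, 3↦0, 4↦6, 5↦1, 6↦4]  zeros at y ∈ {3}
  x = 3: [0↦6, 1↦0, 2↦6, 3↦1, 4↦4, 5↦6, 6↦5]  zeros at y ∈ {1}
  x = 4: [0↦0, 1↦0, 2↦1, 3↦1, 4↦5, 5↦4, 6↦3]  zeros at y ∈ {0, 1}
  x = 5: [0↦1, 1↦4, 2↦4, 3↦6, 4↦1, 5↦1, 6↦4]  zeros at y ∈ ∅
  x = 6: [0↦1, 1↦4, 2↦0, 3↦1, 4↦5, 5↦3, 6↦0]  zeros at y ∈ {2, 6}
Collecting zeros: affine points = {(2, 3), (3, 1), (4, 0), (4, 1), (6, 2), (6, 6)}.
Total count |C(F_7)_aff| = 6.


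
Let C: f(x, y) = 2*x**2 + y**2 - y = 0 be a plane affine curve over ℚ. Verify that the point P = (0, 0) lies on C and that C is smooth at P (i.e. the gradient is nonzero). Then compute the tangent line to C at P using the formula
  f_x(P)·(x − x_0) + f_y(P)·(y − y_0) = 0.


Tangent line at P: -y = 0.

Step 1: f(0, 0) = 0, so P lies on C.
Step 2: partial derivatives
  f_x(x, y) = 4*x, f_y(x, y) = 2*y - 1.
  f_x(P) = 0, f_y(P) = -1 (gradient nonzero, so P is smooth).
Step 3: tangent line at P: 0·(x − 0) + -1·(y − 0) = 0.
Expanding: -y = 0.


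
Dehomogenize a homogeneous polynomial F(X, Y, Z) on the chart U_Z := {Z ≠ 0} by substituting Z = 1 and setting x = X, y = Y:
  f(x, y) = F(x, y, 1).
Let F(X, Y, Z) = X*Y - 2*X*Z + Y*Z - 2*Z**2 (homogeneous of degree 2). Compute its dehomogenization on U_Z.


f(x, y) = x*y - 2*x + y - 2

On U_Z we set Z = 1. Each monomial c·X^i·Y^j·Z^k in F becomes c·x^i·y^j·1^k = c·x^i·y^j.
Substituting Z = 1: F(X, Y, 1) = x*y - 2*x + y - 2.
Note: deg(f) ≤ deg(F) = 2; strict inequality happens when F is divisible by Z (lost terms).


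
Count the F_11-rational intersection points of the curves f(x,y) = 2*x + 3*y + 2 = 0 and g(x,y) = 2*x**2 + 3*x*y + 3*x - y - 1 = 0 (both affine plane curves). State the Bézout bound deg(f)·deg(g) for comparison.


Common zeros: {(9, 8)}; count = 1; Bézout bound = 2.

deg(f) = 1, deg(g) = 2, so Bézout bound = 2.
Scan x ∈ F_11. For each x, list the y ∈ F_11 with f(x, y) ≡ 0 and those with g(x, y) ≡ 0 (mod 11); the common zeros in that column are the intersection.
  x = 0: f ≡ 0 at y ∈ {3}; g ≡ 0 at y ∈ {10}; common: ∅.
  x = 1: f ≡ 0 at y ∈ {6}; g ≡ 0 at y ∈ {9}; common: ∅.
  x = 2: f ≡ 0 at y ∈ {9}; g ≡ 0 at y ∈ {4}; common: ∅.
  x = 3: f ≡ 0 at y ∈ {1}; g ≡ 0 at y ∈ {5}; common: ∅.
  x = 4: f ≡ 0 at y ∈ {4}; g ≡ 0 at y ∈ ∅; common: ∅.
  x = 5: f ≡ 0 at y ∈ {7}; g ≡ 0 at y ∈ {8}; common: ∅.
  x = 6: f ≡ 0 at y ∈ {10}; g ≡ 0 at y ∈ {9}; common: ∅.
  x = 7: f ≡ 0 at y ∈ {2}; g ≡ 0 at y ∈ {4}; common: ∅.
  x = 8: f ≡ 0 at y ∈ {5}; g ≡ 0 at y ∈ {3}; common: ∅.
  x = 9: f ≡ 0 at y ∈ {8}; g ≡ 0 at y ∈ {8}; common: {8}.
  x = 10: f ≡ 0 at y ∈ {0}; g ≡ 0 at y ∈ {5}; common: ∅.
Collecting: common zeros = {(9, 8)}, so the count is 1.
Comparison with the Bézout bound: 1 ≤ 2 = deg(f)·deg(g), as expected for curves with no common component (the affine F_11-count falls short of the bound because intersections may lie at infinity, over extension fields, or carry multiplicity).


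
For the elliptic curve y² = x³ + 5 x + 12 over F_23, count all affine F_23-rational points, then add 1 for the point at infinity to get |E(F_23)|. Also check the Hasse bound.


Affine points = {(0, 9), (0, 14), (1, 8), (1, 15), (3, 10), (3, 13), (4, 2), (4, 21), (5, 1), (5, 22), (8, 9), (8, 14), (9, 2), (9, 21), (10, 2), (10, 21), (11, 8), (11, 15), (12, 11), (12, 12), (15, 9), (15, 14), (16, 5), (16, 18), (18, 0), (20, 4), (20, 19), (22, 11), (22, 12)}; affine count = 29; |E(F_23)| = 30.

Discriminant check: Δ ∝ 4a³ + 27b² = 4·5³ + 27·12² = 4·125 + 27·144 ≡ 18 (mod 23). Nonzero ⇒ E is nonsingular.
For each x ∈ F_23, compute rhs = x³ + 5·x + 12 mod 23, then count y ∈ F_23 with y² ≡ rhs.
  x = 0: rhs = 12, matching y values: 9, 14 (2 points).
  x = 1: rhs = 18, matching y values: 8, 15 (2 points).
  x = 2: rhs = 7, matching y values: none (0 points).
  x = 3: rhs = 8, matching y values: 10, 13 (2 points).
  x = 4: rhs = 4, matching y values: 2, 21 (2 points).
  x = 5: rhs = 1, matching y values: 1, 22 (2 points).
  x = 6: rhs = 5, matching y values: none (0 points).
  x = 7: rhs = 22, matching y values: none (0 points).
  x = 8: rhs = 12, matching y values: 9, 14 (2 points).
  x = 9: rhs = 4, matching y values: 2, 21 (2 points).
  x = 10: rhs = 4, matching y values: 2, 21 (2 points).
  x = 11: rhs = 18, matching y values: 8, 15 (2 points).
  x = 12: rhs = 6, matching y values: 11, 12 (2 points).
  x = 13: rhs = 20, matching y values: none (0 points).
  x = 14: rhs = 20, matching y values: none (0 points).
  x = 15: rhs = 12, matching y values: 9, 14 (2 points).
  x = 16: rhs = 2, matching y values: 5, 18 (2 points).
  x = 17: rhs = 19, matching y values: none (0 points).
  x = 18: rhs = 0, matching y values: 0 (1 points).
  x = 19: rhs = 20, matching y values: none (0 points).
  x = 20: rhs = 16, matching y values: 4, 19 (2 points).
  x = 21: rhs = 17, matching y values: none (0 points).
  x = 22: rhs = 6, matching y values: 11, 12 (2 points).
Total affine count: 29.
Full point count |E(F_23)| = 29 + 1 = 30.
Hasse bound: |30 − (23+1)| = |6| = 6 ≤ 2√23 ≈ 9.5917 ✓.


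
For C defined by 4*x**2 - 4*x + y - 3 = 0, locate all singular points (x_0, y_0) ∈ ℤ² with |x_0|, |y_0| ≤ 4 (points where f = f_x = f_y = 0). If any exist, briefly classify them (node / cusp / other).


No singular points in the scanned grid; C is smooth there.

Compute partial derivatives:
  f_x = 8*x - 4.
  f_y = 1.
f_y = 1 is a nonzero constant, so f_y never vanishes: no point (x, y) can satisfy f = f_x = f_y = 0. In particular no (x, y) ∈ {−4, ..., 4}² is singular; the curve is smooth.


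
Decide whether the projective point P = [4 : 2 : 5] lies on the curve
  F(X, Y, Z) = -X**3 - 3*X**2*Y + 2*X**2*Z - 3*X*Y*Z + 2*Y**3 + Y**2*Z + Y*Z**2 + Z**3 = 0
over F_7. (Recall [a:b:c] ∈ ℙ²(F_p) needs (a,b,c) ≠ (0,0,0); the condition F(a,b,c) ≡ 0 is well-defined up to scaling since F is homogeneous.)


F(4,2,5) ≡ 0 (mod 7); P is on the curve.

Evaluate F(4, 2, 5) term-by-term (mod 7).
  -X**3 ↦ -1·64·1·1 = -64
  -3*X**2*Y ↦ -3·16·2·1 = -96
  2*X**2*Z ↦ 2·16·1·5 = 160
  -3*X*Y*Z ↦ -3·4·2·5 = -120
  2*Y**3 ↦ 2·1·8·1 = 16
  Y**2*Z ↦ 1·1·4·5 = 20
  Y*Z**2 ↦ 1·1·2·25 = 50
  Z**3 ↦ 1·1·1·125 = 125
Sum: F(4, 2, 5) = (-64) + (-96) + (160) + (-120) + (16) + (20) + (50) + (125) = 91.
Reducing mod 7: 91 ≡ 0 (mod 7).
Since F(a, b, c) ≡ 0 (mod 7), P lies on the curve.


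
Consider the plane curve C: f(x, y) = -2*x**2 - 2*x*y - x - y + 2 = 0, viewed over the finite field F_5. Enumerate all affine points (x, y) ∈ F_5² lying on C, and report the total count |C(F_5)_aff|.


Affine F_5-points: {(0, 2), (1, 3), (3, 3), (4, 4)}; count = 4.

For each of the 25 pairs (x, y) ∈ F_5², evaluate f(x, y) mod 5. Record the zeros.
  x = 0: [0↦2, 1↦1, 2↦0, 3↦4, 4↦3]  zeros at y ∈ {2}
  x = 1: [0↦4, 1↦1, 2↦3, 3↦0, 4↦2]  zeros at y ∈ {3}
  x = 2: [0↦2, 1↦2, 2↦2, 3↦2, 4↦2]  zeros at y ∈ ∅
  x = 3: [0↦1, 1↦4, 2↦2, 3↦0, 4↦3]  zeros at y ∈ {3}
  x = 4: [0↦1, 1↦2, 2↦3, 3↦4, 4↦0]  zeros at y ∈ {4}
Collecting zeros: affine points = {(0, 2), (1, 3), (3, 3), (4, 4)}.
Total count |C(F_5)_aff| = 4.


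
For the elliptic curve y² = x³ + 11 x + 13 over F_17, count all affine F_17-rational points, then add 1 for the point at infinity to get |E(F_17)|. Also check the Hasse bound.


Affine points = {(0, 8), (0, 9), (1, 5), (1, 12), (2, 3), (2, 14), (4, 6), (4, 11), (7, 5), (7, 12), (8, 1), (8, 16), (9, 5), (9, 12), (10, 1), (10, 16), (14, 2), (14, 15), (15, 0), (16, 1), (16, 16)}; affine count = 21; |E(F_17)| = 22.

Discriminant check: Δ ∝ 4a³ + 27b² = 4·11³ + 27·13² = 4·1331 + 27·169 ≡ 10 (mod 17). Nonzero ⇒ E is nonsingular.
For each x ∈ F_17, compute rhs = x³ + 11·x + 13 mod 17, then count y ∈ F_17 with y² ≡ rhs.
  x = 0: rhs = 13, matching y values: 8, 9 (2 points).
  x = 1: rhs = 8, matching y values: 5, 12 (2 points).
  x = 2: rhs = 9, matching y values: 3, 14 (2 points).
  x = 3: rhs = 5, matching y values: none (0 points).
  x = 4: rhs = 2, matching y values: 6, 11 (2 points).
  x = 5: rhs = 6, matching y values: none (0 points).
  x = 6: rhs = 6, matching y values: none (0 points).
  x = 7: rhs = 8, matching y values: 5, 12 (2 points).
  x = 8: rhs = 1, matching y values: 1, 16 (2 points).
  x = 9: rhs = 8, matching y values: 5, 12 (2 points).
  x = 10: rhs = 1, matching y values: 1, 16 (2 points).
  x = 11: rhs = 3, matching y values: none (0 points).
  x = 12: rhs = 3, matching y values: none (0 points).
  x = 13: rhs = 7, matching y values: none (0 points).
  x = 14: rhs = 4, matching y values: 2, 15 (2 points).
  x = 15: rhs = 0, matching y values: 0 (1 points).
  x = 16: rhs = 1, matching y values: 1, 16 (2 points).
Total affine count: 21.
Full point count |E(F_17)| = 21 + 1 = 22.
Hasse bound: |22 − (17+1)| = |4| = 4 ≤ 2√17 ≈ 8.2462 ✓.


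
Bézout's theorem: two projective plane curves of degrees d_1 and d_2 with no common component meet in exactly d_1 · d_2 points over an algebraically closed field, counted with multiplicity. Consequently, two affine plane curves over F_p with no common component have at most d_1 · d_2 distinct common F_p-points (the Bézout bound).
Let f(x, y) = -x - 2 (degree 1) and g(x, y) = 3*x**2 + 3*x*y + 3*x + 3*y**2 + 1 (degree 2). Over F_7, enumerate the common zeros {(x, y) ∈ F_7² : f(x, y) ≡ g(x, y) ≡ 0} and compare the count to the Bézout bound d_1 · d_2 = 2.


Common zeros: {(5, 0), (5, 2)}; count = 2; Bézout bound = 2.

deg(f) = 1, deg(g) = 2, so Bézout bound = 2.
Scan x ∈ F_7. For each x, list the y ∈ F_7 with f(x, y) ≡ 0 and those with g(x, y) ≡ 0 (mod 7); the common zeros in that column are the intersection.
  x = 0: f ≡ 0 at y ∈ ∅; g ≡ 0 at y ∈ {3, 4}; common: ∅.
  x = 1: f ≡ 0 at y ∈ ∅; g ≡ 0 at y ∈ {0, 6}; common: ∅.
  x = 2: f ≡ 0 at y ∈ ∅; g ≡ 0 at y ∈ {1, 4}; common: ∅.
  x = 3: f ≡ 0 at y ∈ ∅; g ≡ 0 at y ∈ {1, 3}; common: ∅.
  x = 4: f ≡ 0 at y ∈ ∅; g ≡ 0 at y ∈ {5}; common: ∅.
  x = 5: f ≡ 0 at y ∈ {0, 1, 2, 3, 4, 5, 6}; g ≡ 0 at y ∈ {0, 2}; common: {0, 2}.
  x = 6: f ≡ 0 at y ∈ ∅; g ≡ 0 at y ∈ {2, 6}; common: ∅.
Collecting: common zeros = {(5, 0), (5, 2)}, so the count is 2.
Comparison with the Bézout bound: 2 ≤ 2 = deg(f)·deg(g), as expected for curves with no common component (the bound is attained).


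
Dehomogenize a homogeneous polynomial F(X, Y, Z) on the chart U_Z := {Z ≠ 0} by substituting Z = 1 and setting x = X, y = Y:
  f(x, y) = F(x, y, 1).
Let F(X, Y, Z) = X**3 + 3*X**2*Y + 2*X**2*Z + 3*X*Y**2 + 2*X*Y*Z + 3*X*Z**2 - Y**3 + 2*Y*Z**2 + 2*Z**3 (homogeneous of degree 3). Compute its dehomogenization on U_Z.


f(x, y) = x**3 + 3*x**2*y + 2*x**2 + 3*x*y**2 + 2*x*y + 3*x - y**3 + 2*y + 2

On U_Z we set Z = 1. Each monomial c·X^i·Y^j·Z^k in F becomes c·x^i·y^j·1^k = c·x^i·y^j.
Substituting Z = 1: F(X, Y, 1) = x**3 + 3*x**2*y + 2*x**2 + 3*x*y**2 + 2*x*y + 3*x - y**3 + 2*y + 2.
Note: deg(f) ≤ deg(F) = 3; strict inequality happens when F is divisible by Z (lost terms).


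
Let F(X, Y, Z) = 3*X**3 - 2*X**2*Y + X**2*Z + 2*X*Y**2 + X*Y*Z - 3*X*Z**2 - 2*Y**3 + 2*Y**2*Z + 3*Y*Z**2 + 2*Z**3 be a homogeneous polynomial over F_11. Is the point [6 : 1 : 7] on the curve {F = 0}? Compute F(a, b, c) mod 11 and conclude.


F(6,1,7) ≡ 9 (mod 11); P is NOT on the curve.

Evaluate F(6, 1, 7) term-by-term (mod 11).
  3*X**3 ↦ 3·216·1·1 = 648
  -2*X**2*Y ↦ -2·36·1·1 = -72
  X**2*Z ↦ 1·36·1·7 = 252
  2*X*Y**2 ↦ 2·6·1·1 = 12
  X*Y*Z ↦ 1·6·1·7 = 42
  -3*X*Z**2 ↦ -3·6·1·49 = -882
  -2*Y**3 ↦ -2·1·1·1 = -2
  2*Y**2*Z ↦ 2·1·1·7 = 14
  3*Y*Z**2 ↦ 3·1·1·49 = 147
  2*Z**3 ↦ 2·1·1·343 = 686
Sum: F(6, 1, 7) = (648) + (-72) + (252) + (12) + (42) + (-882) + (-2) + (14) + (147) + (686) = 845.
Reducing mod 11: 845 ≡ 9 (mod 11).
Since F(a, b, c) ≡ 9 ≠ 0 (mod 11), P does NOT lie on the curve.


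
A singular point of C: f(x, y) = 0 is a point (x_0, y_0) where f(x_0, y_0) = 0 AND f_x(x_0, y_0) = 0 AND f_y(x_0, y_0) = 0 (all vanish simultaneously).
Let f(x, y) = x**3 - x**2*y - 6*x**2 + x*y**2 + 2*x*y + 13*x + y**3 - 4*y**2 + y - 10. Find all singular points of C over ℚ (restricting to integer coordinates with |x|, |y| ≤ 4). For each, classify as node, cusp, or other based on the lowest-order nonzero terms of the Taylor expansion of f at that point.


Singular points: {(2, 1)}; classification: node.

Compute partial derivatives:
  f_x = 3*x**2 - 2*x*y - 12*x + y**2 + 2*y + 13.
  f_y = -x**2 + 2*x*y + 2*x + 3*y**2 - 8*y + 1.
Scan x_0 ∈ {−4, ..., 4}. For each x_0, f_y(x_0, y) is a polynomial in y; find its integer roots y ∈ {−4, ..., 4}, then test f_x and f at those candidates.
  x = -4: f_y(-4, y) = 3*y**2 - 16*y - 23; no integer root y with |y| ≤ 4.
  x = -3: f_y(-3, y) = 3*y**2 - 14*y - 14; no integer root y with |y| ≤ 4.
  x = -2: f_y(-2, y) = 3*y**2 - 12*y - 7; no integer root y with |y| ≤ 4.
  x = -1: f_y(-1, y) = 3*y**2 - 10*y - 2; no integer root y with |y| ≤ 4.
  x = 0: f_y(0, y) = 3*y**2 - 8*y + 1; no integer root y with |y| ≤ 4.
  x = 1: f_y(1, y) = 3*y**2 - 6*y + 2; no integer root y with |y| ≤ 4.
  x = 2: f_y(2, y) = 3*y**2 - 4*y + 1; vanishes at y ∈ {1}. (2, 1): f_x = 0, f = 0 — SINGULAR.
  x = 3: f_y(3, y) = 3*y**2 - 2*y - 2; no integer root y with |y| ≤ 4.
  x = 4: f_y(4, y) = 3*y**2 - 7; no integer root y with |y| ≤ 4.
Only singular point on the grid: (2, 1).
Classify: substitute x = 2 + u, y = 1 + v and expand: f = u**3 - u**2*v - u**2 + u*v**2 + v**3 + v**2.
No constant or linear terms (consistent with a singular point). Quadratic part: -u**2 + v**2. Cubic part: u**3 - u**2*v + u*v**2 + v**3.
The quadratic part v**2 - u**2 = (v − u)(v + u) splits into two distinct linear factors, so there are two distinct tangent lines y − 1 = ±(x − 2) — this is a node (ordinary double point).
Classification: node.


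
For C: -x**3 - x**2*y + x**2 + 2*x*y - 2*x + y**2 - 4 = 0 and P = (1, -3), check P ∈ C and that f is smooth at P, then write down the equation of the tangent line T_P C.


Tangent line at P: -3*x - 5*y - 12 = 0.

Step 1: f(1, -3) = 0, so P lies on C.
Step 2: partial derivatives
  f_x(x, y) = -3*x**2 - 2*x*y + 2*x + 2*y - 2, f_y(x, y) = -x**2 + 2*x + 2*y.
  f_x(P) = -3, f_y(P) = -5 (gradient nonzero, so P is smooth).
Step 3: tangent line at P: -3·(x − 1) + -5·(y − -3) = 0.
Expanding: -3*x - 5*y - 12 = 0.


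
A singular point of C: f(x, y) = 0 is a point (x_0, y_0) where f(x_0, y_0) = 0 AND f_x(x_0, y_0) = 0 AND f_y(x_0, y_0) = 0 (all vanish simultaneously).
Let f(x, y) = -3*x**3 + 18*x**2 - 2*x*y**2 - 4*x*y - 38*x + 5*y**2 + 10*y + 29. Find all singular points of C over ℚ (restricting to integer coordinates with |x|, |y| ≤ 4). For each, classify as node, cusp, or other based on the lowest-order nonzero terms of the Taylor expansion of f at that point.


Singular points: {(2, -1)}; classification: cusp.

Compute partial derivatives:
  f_x = -9*x**2 + 36*x - 2*y**2 - 4*y - 38.
  f_y = -4*x*y - 4*x + 10*y + 10.
Scan x_0 ∈ {−4, ..., 4}. For each x_0, f_y(x_0, y) is a polynomial in y; find its integer roots y ∈ {−4, ..., 4}, then test f_x and f at those candidates.
  x = -4: f_y(-4, y) = 26*y + 26; vanishes at y ∈ {-1}. (-4, -1): f_x = -324 ≠ 0.
  x = -3: f_y(-3, y) = 22*y + 22; vanishes at y ∈ {-1}. (-3, -1): f_x = -225 ≠ 0.
  x = -2: f_y(-2, y) = 18*y + 18; vanishes at y ∈ {-1}. (-2, -1): f_x = -144 ≠ 0.
  x = -1: f_y(-1, y) = 14*y + 14; vanishes at y ∈ {-1}. (-1, -1): f_x = -81 ≠ 0.
  x = 0: f_y(0, y) = 10*y + 10; vanishes at y ∈ {-1}. (0, -1): f_x = -36 ≠ 0.
  x = 1: f_y(1, y) = 6*y + 6; vanishes at y ∈ {-1}. (1, -1): f_x = -9 ≠ 0.
  x = 2: f_y(2, y) = 2*y + 2; vanishes at y ∈ {-1}. (2, -1): f_x = 0, f = 0 — SINGULAR.
  x = 3: f_y(3, y) = -2*y - 2; vanishes at y ∈ {-1}. (3, -1): f_x = -9 ≠ 0.
  x = 4: f_y(4, y) = -6*y - 6; vanishes at y ∈ {-1}. (4, -1): f_x = -36 ≠ 0.
Only singular point on the grid: (2, -1).
Classify: substitute x = 2 + u, y = -1 + v and expand: f = -3*u**3 - 2*u*v**2 + v**2.
No constant or linear terms (consistent with a singular point). Quadratic part: v**2. Cubic part: -3*u**3 - 2*u*v**2.
The quadratic part v**2 is a perfect square, so there is a single (double) tangent line v = 0, i.e. y = -1. Restricting the cubic part to that line (v = 0) leaves -3*u**3 ≠ 0, so f is not divisible by v and the branch is v² ≈ 3*u**3 to lowest order — this is a cusp.
Classification: cusp.


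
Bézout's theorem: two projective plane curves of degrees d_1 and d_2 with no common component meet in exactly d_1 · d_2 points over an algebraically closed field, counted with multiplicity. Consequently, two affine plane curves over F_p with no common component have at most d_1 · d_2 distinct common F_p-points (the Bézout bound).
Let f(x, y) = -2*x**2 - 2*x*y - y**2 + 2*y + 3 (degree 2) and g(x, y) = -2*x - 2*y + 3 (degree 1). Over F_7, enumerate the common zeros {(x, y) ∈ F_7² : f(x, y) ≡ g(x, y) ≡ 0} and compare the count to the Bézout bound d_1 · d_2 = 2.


Common zeros: ∅; count = 0; Bézout bound = 2.

deg(f) = 2, deg(g) = 1, so Bézout bound = 2.
Scan x ∈ F_7. For each x, list the y ∈ F_7 with f(x, y) ≡ 0 and those with g(x, y) ≡ 0 (mod 7); the common zeros in that column are the intersection.
  x = 0: f ≡ 0 at y ∈ {3, 6}; g ≡ 0 at y ∈ {5}; common: ∅.
  x = 1: f ≡ 0 at y ∈ {1, 6}; g ≡ 0 at y ∈ {4}; common: ∅.
  x = 2: f ≡ 0 at y ∈ ∅; g ≡ 0 at y ∈ {3}; common: ∅.
  x = 3: f ≡ 0 at y ∈ ∅; g ≡ 0 at y ∈ {2}; common: ∅.
  x = 4: f ≡ 0 at y ∈ {3, 5}; g ≡ 0 at y ∈ {1}; common: ∅.
  x = 5: f ≡ 0 at y ∈ {1, 5}; g ≡ 0 at y ∈ {0}; common: ∅.
  x = 6: f ≡ 0 at y ∈ ∅; g ≡ 0 at y ∈ {6}; common: ∅.
Collecting: common zeros = ∅, so the count is 0.
Comparison with the Bézout bound: 0 ≤ 2 = deg(f)·deg(g), as expected for curves with no common component (the affine F_7-count falls short of the bound because intersections may lie at infinity, over extension fields, or carry multiplicity).


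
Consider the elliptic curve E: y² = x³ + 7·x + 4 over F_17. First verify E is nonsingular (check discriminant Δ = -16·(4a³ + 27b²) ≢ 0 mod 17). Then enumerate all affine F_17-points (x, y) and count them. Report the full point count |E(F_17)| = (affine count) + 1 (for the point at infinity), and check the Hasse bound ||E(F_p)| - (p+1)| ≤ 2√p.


Affine points = {(0, 2), (0, 15), (2, 3), (2, 14), (3, 1), (3, 16), (11, 1), (11, 16), (15, 4), (15, 13), (16, 8), (16, 9)}; affine count = 12; |E(F_17)| = 13.

Discriminant check: Δ ∝ 4a³ + 27b² = 4·7³ + 27·4² = 4·343 + 27·16 ≡ 2 (mod 17). Nonzero ⇒ E is nonsingular.
For each x ∈ F_17, compute rhs = x³ + 7·x + 4 mod 17, then count y ∈ F_17 with y² ≡ rhs.
  x = 0: rhs = 4, matching y values: 2, 15 (2 points).
  x = 1: rhs = 12, matching y values: none (0 points).
  x = 2: rhs = 9, matching y values: 3, 14 (2 points).
  x = 3: rhs = 1, matching y values: 1, 16 (2 points).
  x = 4: rhs = 11, matching y values: none (0 points).
  x = 5: rhs = 11, matching y values: none (0 points).
  x = 6: rhs = 7, matching y values: none (0 points).
  x = 7: rhs = 5, matching y values: none (0 points).
  x = 8: rhs = 11, matching y values: none (0 points).
  x = 9: rhs = 14, matching y values: none (0 points).
  x = 10: rhs = 3, matching y values: none (0 points).
  x = 11: rhs = 1, matching y values: 1, 16 (2 points).
  x = 12: rhs = 14, matching y values: none (0 points).
  x = 13: rhs = 14, matching y values: none (0 points).
  x = 14: rhs = 7, matching y values: none (0 points).
  x = 15: rhs = 16, matching y values: 4, 13 (2 points).
  x = 16: rhs = 13, matching y values: 8, 9 (2 points).
Total affine count: 12.
Full point count |E(F_17)| = 12 + 1 = 13.
Hasse bound: |13 − (17+1)| = |-5| = 5 ≤ 2√17 ≈ 8.2462 ✓.


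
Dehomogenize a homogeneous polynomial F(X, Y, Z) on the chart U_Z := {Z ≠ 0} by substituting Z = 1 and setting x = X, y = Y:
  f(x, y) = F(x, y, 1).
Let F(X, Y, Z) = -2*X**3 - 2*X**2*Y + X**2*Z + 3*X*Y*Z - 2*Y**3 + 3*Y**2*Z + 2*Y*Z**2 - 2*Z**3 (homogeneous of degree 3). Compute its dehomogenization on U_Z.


f(x, y) = -2*x**3 - 2*x**2*y + x**2 + 3*x*y - 2*y**3 + 3*y**2 + 2*y - 2

On U_Z we set Z = 1. Each monomial c·X^i·Y^j·Z^k in F becomes c·x^i·y^j·1^k = c·x^i·y^j.
Substituting Z = 1: F(X, Y, 1) = -2*x**3 - 2*x**2*y + x**2 + 3*x*y - 2*y**3 + 3*y**2 + 2*y - 2.
Note: deg(f) ≤ deg(F) = 3; strict inequality happens when F is divisible by Z (lost terms).


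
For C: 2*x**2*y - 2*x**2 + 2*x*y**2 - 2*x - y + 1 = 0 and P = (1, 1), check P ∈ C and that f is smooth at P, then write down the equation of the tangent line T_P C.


Tangent line at P: 5*y - 5 = 0.

Step 1: f(1, 1) = 0, so P lies on C.
Step 2: partial derivatives
  f_x(x, y) = 4*x*y - 4*x + 2*y**2 - 2, f_y(x, y) = 2*x**2 + 4*x*y - 1.
  f_x(P) = 0, f_y(P) = 5 (gradient nonzero, so P is smooth).
Step 3: tangent line at P: 0·(x − 1) + 5·(y − 1) = 0.
Expanding: 5*y - 5 = 0.


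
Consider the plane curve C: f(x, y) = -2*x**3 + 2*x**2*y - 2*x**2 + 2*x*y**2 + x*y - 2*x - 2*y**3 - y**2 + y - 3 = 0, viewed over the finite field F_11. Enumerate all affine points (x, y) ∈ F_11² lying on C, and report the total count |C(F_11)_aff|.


Affine F_11-points: {(0, 4), (3, 2), (4, 8), (6, 5), (7, 4), (9, 6)}; count = 6.

For each of the 121 pairs (x, y) ∈ F_11², evaluate f(x, y) mod 11. Record the zeros.
  x = 0: [0↦8, 1↦6, 2↦1, 3↦3, 4↦0, 5↦2, 6↦8, 7↦6, 8↦6, 9↦7, 10↦8]  zeros at y ∈ {4}
  x = 1: [0↦2, 1↦5, 2↦9, 3↦2, 4↦5, 5↦6, 6↦4, 7↦9, 8↦9, 9↦3, 10↦1]  zeros at y ∈ ∅
  x = 2: [0↦2, 1↦3, 2↦9, 3↦8, 4↦10, 5↦3, 6↦8, 7↦2, 8↦6, 9↦8, 10↦7]  zeros at y ∈ ∅
  x = 3: [0↦7, 1↦10, 2↦0, 3↦9, 4↦3, 5↦3, 6↦8, 7↦6, 8↦7, 9↦10, 10↦3]  zeros at y ∈ {2}
  x = 4: [0↦5, 1↦3, 2↦3, 3↦4, 4↦5, 5↦5, 6↦3, 7↦9, 8↦0, 9↦8, 10↦10]  zeros at y ∈ {8}
  x = 5: [0↦6, 1↦3, 2↦6, 3↦3, 4↦4, 5↦8, 6↦3, 7↦10, 8↦6, 9↦1, 10↦5]  zeros at y ∈ ∅
  x = 6: [0↦9, 1↦9, 2↦8, 3↦5, 4↦10, 5↦0, 6↦7, 7↦8, 8↦2, 9↦10, 10↦9]  zeros at y ∈ {5}
  x = 7: [0↦2, 1↦9, 2↦8, 3↦9, 4↦0, 5↦2, 6↦3, 7↦2, 8↦9, 9↦1, 10↦10]  zeros at y ∈ {4}
  x = 8: [0↦6, 1↦2, 2↦5, 3↦3, 4↦6, 5↦2, 6↦1, 7↦2, 8↦4, 9↦6, 10↦7]  zeros at y ∈ ∅
  x = 9: [0↦9, 1↦9, 2↦9, 3↦8, 4↦5, 5↦10, 6↦0, 7↦7, 8↦8, 9↦2, 10↦10]  zeros at y ∈ {6}
  x = 10: [0↦10, 1↦7, 2↦8, 3↦1, 4↦7, 5↦3, 6↦10, 7↦5, 8↦9, 9↦10, 10↦7]  zeros at y ∈ ∅
Collecting zeros: affine points = {(0, 4), (3, 2), (4, 8), (6, 5), (7, 4), (9, 6)}.
Total count |C(F_11)_aff| = 6.


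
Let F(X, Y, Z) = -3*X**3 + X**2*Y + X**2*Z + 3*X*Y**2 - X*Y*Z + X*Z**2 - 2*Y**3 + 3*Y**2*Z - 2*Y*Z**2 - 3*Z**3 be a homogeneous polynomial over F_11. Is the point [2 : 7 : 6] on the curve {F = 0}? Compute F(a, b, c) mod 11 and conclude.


F(2,7,6) ≡ 3 (mod 11); P is NOT on the curve.

Evaluate F(2, 7, 6) term-by-term (mod 11).
  -3*X**3 ↦ -3·8·1·1 = -24
  X**2*Y ↦ 1·4·7·1 = 28
  X**2*Z ↦ 1·4·1·6 = 24
  3*X*Y**2 ↦ 3·2·49·1 = 294
  -X*Y*Z ↦ -1·2·7·6 = -84
  X*Z**2 ↦ 1·2·1·36 = 72
  -2*Y**3 ↦ -2·1·343·1 = -686
  3*Y**2*Z ↦ 3·1·49·6 = 882
  -2*Y*Z**2 ↦ -2·1·7·36 = -504
  -3*Z**3 ↦ -3·1·1·216 = -648
Sum: F(2, 7, 6) = (-24) + (28) + (24) + (294) + (-84) + (72) + (-686) + (882) + (-504) + (-648) = -646.
Reducing mod 11: -646 ≡ 3 (mod 11).
Since F(a, b, c) ≡ 3 ≠ 0 (mod 11), P does NOT lie on the curve.
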